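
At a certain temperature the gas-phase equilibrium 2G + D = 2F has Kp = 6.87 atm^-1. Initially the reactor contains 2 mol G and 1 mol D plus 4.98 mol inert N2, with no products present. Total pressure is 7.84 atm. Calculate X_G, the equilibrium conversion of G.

X = 0.624

Take 2 mol G as basis and let X be its fractional conversion, so ξ = X.
Species balance: n_G = 2 − 2X; n_D = 1 − X; n_F = 2X; n_I = 4.98 (inert).
Total moles n_T = 7.98 − X.
With p_i = (n_i/n_T)P, Kp = p_F^2 / (p_G^2 p_D).
Substituting and setting equal to 6.87 atm^-1 gives a polynomial in X; the root in (0,1) is X = 0.624.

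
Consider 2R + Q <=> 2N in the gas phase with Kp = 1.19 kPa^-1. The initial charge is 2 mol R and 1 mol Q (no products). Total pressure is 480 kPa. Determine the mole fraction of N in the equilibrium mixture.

y_N = 0.803

Let X = conversion of R (basis 2 mol R); extent of reaction ξ = X.
Mole table: n_R = 2 − 2X; n_Q = 1 − X; n_N = 2X.
n_T = Σnᵢ = 3 − X.
Mole fractions y_i = n_i/n_T; Kp = p_N^2 / (p_R^2 p_Q) with p_i = y_i·P.
Equating to 1.19 kPa^-1 and solving on 0 < X < 1: X = 0.860.
Then n_N = 1.72, n_T = 2.14, so y_N = 0.803.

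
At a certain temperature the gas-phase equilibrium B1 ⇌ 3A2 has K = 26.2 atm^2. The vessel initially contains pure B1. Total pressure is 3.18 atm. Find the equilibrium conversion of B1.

X = 0.574

Basis: 1 mol B1 initially; let X = conversion of B1. Extent ξ = X.
At extent ξ: n_B1 = 1 − X; n_A2 = 3X.
Total moles n_T = 1 + 2X.
y_i = n_i/n_T, p_i = y_i·P. K = p_A2^3 / (p_B1).
Setting this equal to 26.2 atm^2 and taking the physical root (0 < X < 1) gives X = 0.574.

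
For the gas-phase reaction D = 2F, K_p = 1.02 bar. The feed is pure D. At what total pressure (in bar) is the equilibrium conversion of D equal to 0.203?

P = 5.93 bar

Let X = conversion of D (basis 1 mol D); extent of reaction ξ = X.
Species balance: n_D = 1 − X; n_F = 2X.
Total moles n_T = 1 + X.
K_p = p_F^2 / (p_D) with p_i = (n_i/n_T)·P.
At X = 0.203: the mole-fraction product g(X) = Π y_i^ν_i = 0.1719. Since K_p = g(X)·P^{1}, P = (K_p/g)^(1/1) = (1.02/0.1719)^(1/1) = 5.93 bar.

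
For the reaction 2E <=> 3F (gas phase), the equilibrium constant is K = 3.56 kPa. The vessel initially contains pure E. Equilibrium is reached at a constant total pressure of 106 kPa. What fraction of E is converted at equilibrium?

Basis: 1 mol E initially; let X = conversion of E. Extent ξ = 0.5X.
Species balance: n_E = 1 − X; n_F = 1.5X.
Total moles n_T = 1 + 0.5X.
y_i = n_i/n_T, p_i = y_i·P. K = p_F^3 / (p_E^2).
Equating to 3.56 kPa and solving on 0 < X < 1: X = 0.192.

X = 0.192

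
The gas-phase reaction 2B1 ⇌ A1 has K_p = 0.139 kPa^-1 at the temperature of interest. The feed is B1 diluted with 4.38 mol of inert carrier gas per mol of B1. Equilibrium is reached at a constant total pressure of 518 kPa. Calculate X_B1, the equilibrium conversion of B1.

Let X = conversion of B1 (basis 1 mol B1); extent of reaction ξ = 0.5X.
Moles: n_B1 = 1 − X; n_A1 = 0.5X; n_I = 4.38 (inert).
n_T = Σnᵢ = 5.38 − 0.5X.
Mole fractions y_i = n_i/n_T; K_p = p_A1 / (p_B1^2) with p_i = y_i·P.
Equating to 0.139 kPa^-1 and solving on 0 < X < 1: X = 0.831.

X = 0.831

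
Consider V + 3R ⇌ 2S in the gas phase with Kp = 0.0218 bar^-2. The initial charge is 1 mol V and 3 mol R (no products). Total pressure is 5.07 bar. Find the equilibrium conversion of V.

X = 0.288

Take 1 mol V as basis and let X be its fractional conversion, so ξ = X.
Species balance: n_V = 1 − X; n_R = 3 − 3X; n_S = 2X.
n_T = Σnᵢ = 4 − 2X.
Mole fractions y_i = n_i/n_T; Kp = p_S^2 / (p_V p_R^3) with p_i = y_i·P.
Equating to 0.0218 bar^-2 and solving on 0 < X < 1: X = 0.288.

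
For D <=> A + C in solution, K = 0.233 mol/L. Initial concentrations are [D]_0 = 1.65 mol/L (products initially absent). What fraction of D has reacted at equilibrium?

X = 0.312

Let X = conversion of D; extent ξ = 1.65·X mol/L.
Concentrations: [D] = 1.65 − 1.65X; [A] = 1.65X; [C] = 1.65X.
K = [A] [C] / ([D]).
Equating to 0.233 mol/L: the physical root is X = 0.312.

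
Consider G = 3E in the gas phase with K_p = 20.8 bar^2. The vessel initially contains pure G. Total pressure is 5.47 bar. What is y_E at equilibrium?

Take 1 mol G as basis and let X be its fractional conversion, so ξ = X.
Species balance: n_G = 1 − X; n_E = 3X.
n_T = Σnᵢ = 1 + 2X.
Mole fractions y_i = n_i/n_T; K_p = p_E^3 / (p_G) with p_i = y_i·P.
This yields a degree-3 equation in X; solving on (0,1), X = 0.366.
Then n_E = 1.1, n_T = 1.73, so y_E = 0.634.

y_E = 0.634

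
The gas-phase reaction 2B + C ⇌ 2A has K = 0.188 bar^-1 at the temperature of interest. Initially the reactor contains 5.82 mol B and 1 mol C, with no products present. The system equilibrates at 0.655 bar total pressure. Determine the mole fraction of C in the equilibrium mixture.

Take 1 mol C as basis and let X be its fractional conversion, so ξ = X.
Moles: n_B = 5.82 − 2X; n_C = 1 − X; n_A = 2X.
n_T = Σnᵢ = 6.82 − X.
With p_i = (n_i/n_T)P, K = p_A^2 / (p_B^2 p_C).
This yields a degree-3 equation in X; solving on (0,1), X = 0.300.
Then n_C = 0.7, n_T = 6.52, so y_C = 0.107.

y_C = 0.107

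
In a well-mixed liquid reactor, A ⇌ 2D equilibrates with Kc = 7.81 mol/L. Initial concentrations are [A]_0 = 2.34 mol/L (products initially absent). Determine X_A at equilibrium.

X = 0.587

Let X = conversion of A; extent ξ = 2.34·X mol/L.
Concentrations: [A] = 2.34 − 2.34X; [D] = 4.68X.
Kc = [D]^2 / ([A]).
Solving Kc = 7.81 for X ∈ (0,1): X = 0.587.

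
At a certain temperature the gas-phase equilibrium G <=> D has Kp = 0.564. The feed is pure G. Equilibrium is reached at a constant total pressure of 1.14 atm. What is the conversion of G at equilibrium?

Let X = conversion of G (basis 1 mol G); extent of reaction ξ = X.
Species balance: n_G = 1 − X; n_D = X.
Total moles n_T = 1 (Δν = 0, constant).
Mole fractions y_i = n_i/n_T; Kp = p_D / (p_G) with p_i = y_i·P.
Equating to 0.564 and solving on 0 < X < 1: X = 0.361.

X = 0.361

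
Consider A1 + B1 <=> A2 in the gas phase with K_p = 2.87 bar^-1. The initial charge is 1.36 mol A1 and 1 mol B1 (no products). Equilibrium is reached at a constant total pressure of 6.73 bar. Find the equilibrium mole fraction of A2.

Take 1 mol B1 as basis and let X be its fractional conversion, so ξ = X.
Mole table: n_A1 = 1.36 − X; n_B1 = 1 − X; n_A2 = X.
Summing: n_T = 2.36 − X.
With p_i = (n_i/n_T)P, K_p = p_A2 / (p_A1 p_B1).
Equating to 2.87 bar^-1 and solving on 0 < X < 1: X = 0.865.
Then n_A2 = 0.865, n_T = 1.5, so y_A2 = 0.578.

y_A2 = 0.578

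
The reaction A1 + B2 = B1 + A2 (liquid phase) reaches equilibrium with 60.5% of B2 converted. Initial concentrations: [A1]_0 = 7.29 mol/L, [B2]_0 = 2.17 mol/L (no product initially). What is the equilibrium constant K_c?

K_c = 0.336

Let X = conversion of B2.
Concentrations: [A1] = 7.29 − 2.17X; [B2] = 2.17 − 2.17X; [B1] = 2.17X; [A2] = 2.17X.
At X = 0.605: [A1] = 5.98, [B2] = 0.857, [B1] = 1.31, [A2] = 1.31.
K_c = [B1] [A2] / ([A1] [B2]) = 0.336.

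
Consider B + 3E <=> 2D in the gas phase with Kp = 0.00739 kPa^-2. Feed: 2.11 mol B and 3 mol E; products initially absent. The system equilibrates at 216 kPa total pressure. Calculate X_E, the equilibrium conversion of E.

X = 0.857

Take 3 mol E as basis and let X be its fractional conversion, so ξ = X.
Mole table: n_B = 2.11 − X; n_E = 3 − 3X; n_D = 2X.
Total moles n_T = 5.11 − 2X.
y_i = n_i/n_T, p_i = y_i·P. Kp = p_D^2 / (p_B p_E^3).
Setting this equal to 0.00739 kPa^-2 and taking the physical root (0 < X < 1) gives X = 0.857.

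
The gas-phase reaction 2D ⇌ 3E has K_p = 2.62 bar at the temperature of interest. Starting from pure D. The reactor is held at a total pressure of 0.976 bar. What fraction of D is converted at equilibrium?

X = 0.572

Basis: 1 mol D initially; let X = conversion of D. Extent ξ = 0.5X.
Species balance: n_D = 1 − X; n_E = 1.5X.
Total moles n_T = 1 + 0.5X.
Mole fractions y_i = n_i/n_T; K_p = p_E^3 / (p_D^2) with p_i = y_i·P.
This yields a degree-3 equation in X; solving on (0,1), X = 0.572.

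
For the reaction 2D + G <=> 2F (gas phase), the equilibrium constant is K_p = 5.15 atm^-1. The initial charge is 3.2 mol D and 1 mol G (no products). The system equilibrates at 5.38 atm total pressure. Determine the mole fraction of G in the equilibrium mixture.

Take 1 mol G as basis and let X be its fractional conversion, so ξ = X.
Mole table: n_D = 3.2 − 2X; n_G = 1 − X; n_F = 2X.
n_T = Σnᵢ = 4.2 − X.
Mole fractions y_i = n_i/n_T; K_p = p_F^2 / (p_D^2 p_G) with p_i = y_i·P.
Equating to 5.15 atm^-1 and solving on 0 < X < 1: X = 0.847.
Then n_G = 0.153, n_T = 3.35, so y_G = 0.046.

y_G = 0.046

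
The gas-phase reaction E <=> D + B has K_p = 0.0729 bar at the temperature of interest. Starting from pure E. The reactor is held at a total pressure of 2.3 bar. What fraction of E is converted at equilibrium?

Take 1 mol E as basis and let X be its fractional conversion, so ξ = X.
Species balance: n_E = 1 − X; n_D = X; n_B = X.
Total moles n_T = 1 + X.
y_i = n_i/n_T, p_i = y_i·P. K_p = p_D p_B / (p_E).
Substituting and setting equal to 0.0729 bar gives a polynomial in X; the root in (0,1) is X = 0.175.

X = 0.175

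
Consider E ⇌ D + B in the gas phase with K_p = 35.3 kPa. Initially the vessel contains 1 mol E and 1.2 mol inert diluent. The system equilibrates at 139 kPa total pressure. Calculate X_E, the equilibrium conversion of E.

Let X = conversion of E (basis 1 mol E); extent of reaction ξ = X.
Species balance: n_E = 1 − X; n_D = X; n_B = X; n_I = 1.2 (inert).
n_T = Σnᵢ = 2.2 + X.
With p_i = (n_i/n_T)P, K_p = p_D p_B / (p_E).
This yields a degree-2 equation in X; solving on (0,1), X = 0.557.

X = 0.557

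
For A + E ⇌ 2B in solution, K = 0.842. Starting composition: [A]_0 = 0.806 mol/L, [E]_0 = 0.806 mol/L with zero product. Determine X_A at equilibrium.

X = 0.315

Let X = conversion of A; extent ξ = 0.806·X mol/L.
Concentrations: [A] = 0.806 − 0.806X; [E] = 0.806 − 0.806X; [B] = 1.61X.
K = [B]^2 / ([A] [E]).
Solving K = 0.842 for X ∈ (0,1): X = 0.315.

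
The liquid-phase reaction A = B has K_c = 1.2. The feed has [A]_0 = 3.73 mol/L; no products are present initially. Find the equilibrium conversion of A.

X = 0.545

Let X = conversion of A; extent ξ = 3.73·X mol/L.
Concentrations: [A] = 3.73 − 3.73X; [B] = 3.73X.
K_c = [B] / ([A]).
This equals 1.2 at X = 0.545 (the root in 0 < X < 1).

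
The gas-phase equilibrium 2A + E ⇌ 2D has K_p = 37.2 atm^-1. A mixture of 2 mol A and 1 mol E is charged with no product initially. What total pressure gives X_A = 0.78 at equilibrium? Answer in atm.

Take 2 mol A as basis and let X be its fractional conversion, so ξ = X.
Species balance: n_A = 2 − 2X; n_E = 1 − X; n_D = 2X.
Summing: n_T = 3 − X.
K_p = p_D^2 / (p_A^2 p_E) with p_i = (n_i/n_T)·P.
At X = 0.78: the mole-fraction product g(X) = Π y_i^ν_i = 126.8. Since K_p = g(X)·P^{-1}, P = (g/K_p)^(1/1) = (126.8/37.2)^(1/1) = 3.41 atm.

P = 3.41 atm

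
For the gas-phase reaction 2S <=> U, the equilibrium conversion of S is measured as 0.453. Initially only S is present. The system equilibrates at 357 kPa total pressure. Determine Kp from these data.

Take 1 mol S as basis and let X be its fractional conversion, so ξ = 0.5X.
Species balance: n_S = 1 − X; n_U = 0.5X.
n_T = Σnᵢ = 1 − 0.5X.
At X = 0.453: n_S = 0.547, n_U = 0.227, n_T = 0.773.
p_i = (n_i/n_T)·P. Kp = p_U / (p_S^2) = 0.00164 kPa^-1.

Kp = 0.00164 kPa^-1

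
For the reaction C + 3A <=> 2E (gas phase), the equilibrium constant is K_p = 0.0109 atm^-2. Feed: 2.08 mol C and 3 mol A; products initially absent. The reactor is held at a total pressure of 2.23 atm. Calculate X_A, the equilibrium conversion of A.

X = 0.140

Take 3 mol A as basis and let X be its fractional conversion, so ξ = X.
At extent ξ: n_C = 2.08 − X; n_A = 3 − 3X; n_E = 2X.
n_T = Σnᵢ = 5.08 − 2X.
Mole fractions y_i = n_i/n_T; K_p = p_E^2 / (p_C p_A^3) with p_i = y_i·P.
Setting this equal to 0.0109 atm^-2 and taking the physical root (0 < X < 1) gives X = 0.140.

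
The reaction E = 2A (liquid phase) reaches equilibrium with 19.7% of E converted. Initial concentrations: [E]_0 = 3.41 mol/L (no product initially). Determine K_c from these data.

Let X = conversion of E.
Concentrations: [E] = 3.41 − 3.41X; [A] = 6.82X.
At X = 0.197: [E] = 2.74, [A] = 1.34.
K_c = [A]^2 / ([E]) = 0.659 mol/L.

K_c = 0.659 mol/L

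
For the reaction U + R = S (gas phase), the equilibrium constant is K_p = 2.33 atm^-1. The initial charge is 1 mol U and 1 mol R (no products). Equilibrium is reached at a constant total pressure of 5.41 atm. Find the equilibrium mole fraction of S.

y_S = 0.573

Let X = conversion of U (basis 1 mol U); extent of reaction ξ = X.
At extent ξ: n_U = 1 − X; n_R = 1 − X; n_S = X.
Summing: n_T = 2 − X.
With p_i = (n_i/n_T)P, K_p = p_S / (p_U p_R).
Setting this equal to 2.33 atm^-1 and taking the physical root (0 < X < 1) gives X = 0.729.
Then n_S = 0.729, n_T = 1.27, so y_S = 0.573.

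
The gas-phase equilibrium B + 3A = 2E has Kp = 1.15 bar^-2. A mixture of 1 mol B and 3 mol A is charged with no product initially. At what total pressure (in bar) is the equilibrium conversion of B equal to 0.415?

P = 1.38 bar

Let X = conversion of B (basis 1 mol B); extent of reaction ξ = X.
Mole table: n_B = 1 − X; n_A = 3 − 3X; n_E = 2X.
Total moles n_T = 4 − 2X.
Kp = p_E^2 / (p_B p_A^3) with p_i = (n_i/n_T)·P.
At X = 0.415: the mole-fraction product g(X) = Π y_i^ν_i = 2.189. Since Kp = g(X)·P^{-2}, P = (g/Kp)^(1/2) = (2.189/1.15)^(1/2) = 1.38 bar.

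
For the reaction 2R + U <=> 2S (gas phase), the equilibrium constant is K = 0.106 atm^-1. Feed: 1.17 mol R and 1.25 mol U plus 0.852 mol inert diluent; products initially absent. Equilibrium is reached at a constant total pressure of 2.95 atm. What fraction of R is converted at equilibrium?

Basis: 1.17 mol R initially; let X = conversion of R. Extent ξ = 0.585X.
At extent ξ: n_R = 1.17 − 1.17X; n_U = 1.25 − 0.585X; n_S = 1.17X; n_I = 0.852 (inert).
Total moles n_T = 3.27 − 0.585X.
Mole fractions y_i = n_i/n_T; K = p_S^2 / (p_R^2 p_U) with p_i = y_i·P.
Setting this equal to 0.106 atm^-1 and taking the physical root (0 < X < 1) gives X = 0.249.

X = 0.249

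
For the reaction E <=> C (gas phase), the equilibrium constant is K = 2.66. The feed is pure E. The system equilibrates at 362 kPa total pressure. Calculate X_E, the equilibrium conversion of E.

X = 0.727

Basis: 1 mol E initially; let X = conversion of E. Extent ξ = X.
Species balance: n_E = 1 − X; n_C = X.
n_T stays at 1 (no change in mole number).
Mole fractions y_i = n_i/n_T; K = p_C / (p_E) with p_i = y_i·P.
Setting this equal to 2.66 and taking the physical root (0 < X < 1) gives X = 0.727.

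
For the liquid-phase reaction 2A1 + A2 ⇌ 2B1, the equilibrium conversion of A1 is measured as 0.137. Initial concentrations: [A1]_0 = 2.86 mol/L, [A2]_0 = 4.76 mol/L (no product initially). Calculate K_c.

Let X = conversion of A1.
Concentrations: [A1] = 2.86 − 2.86X; [A2] = 4.76 − 1.43X; [B1] = 2.86X.
At X = 0.137: [A1] = 2.47, [A2] = 4.56, [B1] = 0.392.
K_c = [B1]^2 / ([A1]^2 [A2]) = 0.00552 L/mol.

K_c = 0.00552 L/mol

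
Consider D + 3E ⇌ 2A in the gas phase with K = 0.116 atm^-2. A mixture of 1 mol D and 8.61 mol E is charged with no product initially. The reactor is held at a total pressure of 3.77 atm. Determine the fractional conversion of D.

X = 0.705

Let X = conversion of D (basis 1 mol D); extent of reaction ξ = X.
Moles: n_D = 1 − X; n_E = 8.61 − 3X; n_A = 2X.
n_T = Σnᵢ = 9.61 − 2X.
With p_i = (n_i/n_T)P, K = p_A^2 / (p_D p_E^3).
Equating to 0.116 atm^-2 and solving on 0 < X < 1: X = 0.705.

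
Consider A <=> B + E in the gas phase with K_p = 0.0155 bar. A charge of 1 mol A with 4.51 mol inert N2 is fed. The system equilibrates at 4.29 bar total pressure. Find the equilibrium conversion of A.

Take 1 mol A as basis and let X be its fractional conversion, so ξ = X.
Mole table: n_A = 1 − X; n_B = X; n_E = X; n_I = 4.51 (inert).
Summing: n_T = 5.51 + X.
With p_i = (n_i/n_T)P, K_p = p_B p_E / (p_A).
Substituting and setting equal to 0.0155 bar gives a polynomial in X; the root in (0,1) is X = 0.133.

X = 0.133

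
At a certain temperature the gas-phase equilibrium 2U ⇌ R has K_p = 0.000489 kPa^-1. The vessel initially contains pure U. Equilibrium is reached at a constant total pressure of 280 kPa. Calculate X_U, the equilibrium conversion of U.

Take 1 mol U as basis and let X be its fractional conversion, so ξ = 0.5X.
Moles: n_U = 1 − X; n_R = 0.5X.
Total moles n_T = 1 − 0.5X.
Mole fractions y_i = n_i/n_T; K_p = p_R / (p_U^2) with p_i = y_i·P.
Setting this equal to 0.000489 kPa^-1 and taking the physical root (0 < X < 1) gives X = 0.196.

X = 0.196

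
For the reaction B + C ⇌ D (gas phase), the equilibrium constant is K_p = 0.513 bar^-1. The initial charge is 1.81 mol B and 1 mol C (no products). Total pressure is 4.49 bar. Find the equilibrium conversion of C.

Let X = conversion of C (basis 1 mol C); extent of reaction ξ = X.
Mole table: n_B = 1.81 − X; n_C = 1 − X; n_D = X.
Summing: n_T = 2.81 − X.
Mole fractions y_i = n_i/n_T; K_p = p_D / (p_B p_C) with p_i = y_i·P.
Setting this equal to 0.513 bar^-1 and taking the physical root (0 < X < 1) gives X = 0.561.

X = 0.561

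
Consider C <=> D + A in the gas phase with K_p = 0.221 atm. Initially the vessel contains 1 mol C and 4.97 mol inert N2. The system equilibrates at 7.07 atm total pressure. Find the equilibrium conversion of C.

Basis: 1 mol C initially; let X = conversion of C. Extent ξ = X.
Species balance: n_C = 1 − X; n_D = X; n_A = X; n_I = 4.97 (inert).
n_T = Σnᵢ = 5.97 + X.
y_i = n_i/n_T, p_i = y_i·P. K_p = p_D p_A / (p_C).
Substituting and setting equal to 0.221 atm gives a polynomial in X; the root in (0,1) is X = 0.357.

X = 0.357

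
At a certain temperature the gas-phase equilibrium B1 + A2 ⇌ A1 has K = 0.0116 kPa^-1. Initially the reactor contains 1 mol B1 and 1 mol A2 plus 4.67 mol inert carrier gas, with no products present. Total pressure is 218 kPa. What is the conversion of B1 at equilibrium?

X = 0.232

Basis: 1 mol B1 initially; let X = conversion of B1. Extent ξ = X.
Mole table: n_B1 = 1 − X; n_A2 = 1 − X; n_A1 = X; n_I = 4.67 (inert).
n_T = Σnᵢ = 6.67 − X.
y_i = n_i/n_T, p_i = y_i·P. K = p_A1 / (p_B1 p_A2).
Substituting and setting equal to 0.0116 kPa^-1 gives a polynomial in X; the root in (0,1) is X = 0.232.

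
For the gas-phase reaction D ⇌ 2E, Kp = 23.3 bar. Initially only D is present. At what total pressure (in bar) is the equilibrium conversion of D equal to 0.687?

P = 6.52 bar

Basis: 1 mol D initially; let X = conversion of D. Extent ξ = X.
At extent ξ: n_D = 1 − X; n_E = 2X.
n_T = Σnᵢ = 1 + X.
Kp = p_E^2 / (p_D) with p_i = (n_i/n_T)·P.
At X = 0.687: the mole-fraction product g(X) = Π y_i^ν_i = 3.575. Since Kp = g(X)·P^{1}, P = (Kp/g)^(1/1) = (23.3/3.575)^(1/1) = 6.52 bar.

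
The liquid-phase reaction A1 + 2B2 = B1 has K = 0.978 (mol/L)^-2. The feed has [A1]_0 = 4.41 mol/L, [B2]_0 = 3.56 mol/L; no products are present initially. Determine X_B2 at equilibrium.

X = 0.803

Let X = conversion of B2; extent ξ = 3.56X/2 mol/L.
Concentrations: [A1] = 4.41 − 1.78X; [B2] = 3.56 − 3.56X; [B1] = 1.78X.
K = [B1] / ([A1] [B2]^2).
This equals 0.978 at X = 0.803 (the root in 0 < X < 1).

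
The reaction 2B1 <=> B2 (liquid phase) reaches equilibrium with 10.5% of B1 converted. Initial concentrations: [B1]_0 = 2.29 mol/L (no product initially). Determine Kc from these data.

Kc = 0.0286 L/mol

Let X = conversion of B1.
Concentrations: [B1] = 2.29 − 2.29X; [B2] = 1.15X.
At X = 0.105: [B1] = 2.05, [B2] = 0.12.
Kc = [B2] / ([B1]^2) = 0.0286 L/mol.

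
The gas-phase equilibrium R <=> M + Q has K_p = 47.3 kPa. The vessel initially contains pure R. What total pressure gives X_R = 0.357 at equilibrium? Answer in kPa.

Basis: 1 mol R initially; let X = conversion of R. Extent ξ = X.
At extent ξ: n_R = 1 − X; n_M = X; n_Q = X.
Total moles n_T = 1 + X.
K_p = p_M p_Q / (p_R) with p_i = (n_i/n_T)·P.
At X = 0.357: the mole-fraction product g(X) = Π y_i^ν_i = 0.1461. Since K_p = g(X)·P^{1}, P = (K_p/g)^(1/1) = (47.3/0.1461)^(1/1) = 324 kPa.

P = 324 kPa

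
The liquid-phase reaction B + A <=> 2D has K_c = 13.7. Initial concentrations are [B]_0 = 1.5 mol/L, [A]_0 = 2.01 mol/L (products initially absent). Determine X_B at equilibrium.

X = 0.737

Let X = conversion of B; extent ξ = 1.5·X mol/L.
Concentrations: [B] = 1.5 − 1.5X; [A] = 2.01 − 1.5X; [D] = 3X.
K_c = [D]^2 / ([B] [A]).
Setting equal to 13.7 and solving for X on (0,1) gives X = 0.737.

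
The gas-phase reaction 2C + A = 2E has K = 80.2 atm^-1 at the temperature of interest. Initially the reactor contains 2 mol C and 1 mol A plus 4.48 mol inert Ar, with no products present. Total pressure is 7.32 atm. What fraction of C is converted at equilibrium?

Take 2 mol C as basis and let X be its fractional conversion, so ξ = X.
Moles: n_C = 2 − 2X; n_A = 1 − X; n_E = 2X; n_I = 4.48 (inert).
Summing: n_T = 7.48 − X.
Mole fractions y_i = n_i/n_T; K = p_E^2 / (p_C^2 p_A) with p_i = y_i·P.
Setting this equal to 80.2 atm^-1 and taking the physical root (0 < X < 1) gives X = 0.805.

X = 0.805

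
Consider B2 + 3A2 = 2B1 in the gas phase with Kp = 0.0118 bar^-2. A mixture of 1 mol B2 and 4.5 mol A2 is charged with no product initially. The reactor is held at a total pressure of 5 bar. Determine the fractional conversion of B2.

Take 1 mol B2 as basis and let X be its fractional conversion, so ξ = X.
Moles: n_B2 = 1 − X; n_A2 = 4.5 − 3X; n_B1 = 2X.
n_T = Σnᵢ = 5.5 − 2X.
Mole fractions y_i = n_i/n_T; Kp = p_B1^2 / (p_B2 p_A2^3) with p_i = y_i·P.
Setting this equal to 0.0118 bar^-2 and taking the physical root (0 < X < 1) gives X = 0.311.

X = 0.311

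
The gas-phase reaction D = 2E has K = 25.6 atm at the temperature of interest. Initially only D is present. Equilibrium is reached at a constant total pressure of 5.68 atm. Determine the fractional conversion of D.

X = 0.728

Basis: 1 mol D initially; let X = conversion of D. Extent ξ = X.
At extent ξ: n_D = 1 − X; n_E = 2X.
n_T = Σnᵢ = 1 + X.
y_i = n_i/n_T, p_i = y_i·P. K = p_E^2 / (p_D).
This yields a degree-2 equation in X; solving on (0,1), X = 0.728.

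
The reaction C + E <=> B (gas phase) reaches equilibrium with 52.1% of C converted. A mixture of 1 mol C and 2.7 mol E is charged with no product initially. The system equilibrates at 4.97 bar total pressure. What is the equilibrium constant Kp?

Take 1 mol C as basis and let X be its fractional conversion, so ξ = X.
Moles: n_C = 1 − X; n_E = 2.7 − X; n_B = X.
Summing: n_T = 3.7 − X.
At X = 0.521: n_C = 0.479, n_E = 2.18, n_B = 0.521, n_T = 3.18.
p_i = (n_i/n_T)·P. Kp = p_B / (p_C p_E) = 0.319 bar^-1.

Kp = 0.319 bar^-1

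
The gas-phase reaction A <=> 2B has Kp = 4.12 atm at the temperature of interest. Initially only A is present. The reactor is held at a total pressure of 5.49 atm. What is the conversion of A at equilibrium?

X = 0.397

Basis: 1 mol A initially; let X = conversion of A. Extent ξ = X.
At extent ξ: n_A = 1 − X; n_B = 2X.
n_T = Σnᵢ = 1 + X.
With p_i = (n_i/n_T)P, Kp = p_B^2 / (p_A).
Equating to 4.12 atm and solving on 0 < X < 1: X = 0.397.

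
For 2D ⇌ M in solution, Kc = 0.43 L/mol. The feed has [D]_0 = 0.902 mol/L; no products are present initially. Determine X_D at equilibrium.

X = 0.339

Let X = conversion of D; extent ξ = 0.902X/2 mol/L.
Concentrations: [D] = 0.902 − 0.902X; [M] = 0.451X.
Kc = [M] / ([D]^2).
Solving Kc = 0.43 for X ∈ (0,1): X = 0.339.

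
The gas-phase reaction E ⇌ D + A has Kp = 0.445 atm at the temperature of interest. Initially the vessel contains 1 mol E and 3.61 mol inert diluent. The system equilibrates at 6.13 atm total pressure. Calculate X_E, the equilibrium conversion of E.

Basis: 1 mol E initially; let X = conversion of E. Extent ξ = X.
At extent ξ: n_E = 1 − X; n_D = X; n_A = X; n_I = 3.61 (inert).
n_T = Σnᵢ = 4.61 + X.
Mole fractions y_i = n_i/n_T; Kp = p_D p_A / (p_E) with p_i = y_i·P.
This yields a degree-2 equation in X; solving on (0,1), X = 0.450.

X = 0.450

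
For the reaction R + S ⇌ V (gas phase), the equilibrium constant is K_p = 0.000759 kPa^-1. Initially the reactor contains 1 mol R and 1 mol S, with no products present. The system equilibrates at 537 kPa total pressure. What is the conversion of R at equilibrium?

X = 0.157

Basis: 1 mol R initially; let X = conversion of R. Extent ξ = X.
At extent ξ: n_R = 1 − X; n_S = 1 − X; n_V = X.
n_T = Σnᵢ = 2 − X.
With p_i = (n_i/n_T)P, K_p = p_V / (p_R p_S).
Setting this equal to 0.000759 kPa^-1 and taking the physical root (0 < X < 1) gives X = 0.157.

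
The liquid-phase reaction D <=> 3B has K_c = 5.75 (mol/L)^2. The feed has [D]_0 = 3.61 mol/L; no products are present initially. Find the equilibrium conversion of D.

Let X = conversion of D; extent ξ = 3.61·X mol/L.
Concentrations: [D] = 3.61 − 3.61X; [B] = 10.8X.
K_c = [B]^3 / ([D]).
Equating to 5.75 (mol/L)^2: the physical root is X = 0.232.

X = 0.232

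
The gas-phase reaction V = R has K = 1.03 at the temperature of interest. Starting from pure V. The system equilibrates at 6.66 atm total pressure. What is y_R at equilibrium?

y_R = 0.507

Let X = conversion of V (basis 1 mol V); extent of reaction ξ = X.
Mole table: n_V = 1 − X; n_R = X.
Total moles n_T = 1 (Δν = 0, constant).
Mole fractions y_i = n_i/n_T; K = p_R / (p_V) with p_i = y_i·P.
Setting this equal to 1.03 and taking the physical root (0 < X < 1) gives X = 0.507.
Then n_R = 0.507, n_T = 1, so y_R = 0.507.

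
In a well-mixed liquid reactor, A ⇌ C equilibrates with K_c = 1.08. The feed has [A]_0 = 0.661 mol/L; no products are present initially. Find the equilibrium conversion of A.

Let X = conversion of A; extent ξ = 0.661·X mol/L.
Concentrations: [A] = 0.661 − 0.661X; [C] = 0.661X.
K_c = [C] / ([A]).
This equals 1.08 at X = 0.519 (the root in 0 < X < 1).

X = 0.519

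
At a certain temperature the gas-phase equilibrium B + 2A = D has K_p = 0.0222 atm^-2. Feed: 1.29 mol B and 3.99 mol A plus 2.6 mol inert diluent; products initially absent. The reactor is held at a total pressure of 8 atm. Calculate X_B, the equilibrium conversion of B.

X = 0.235

Let X = conversion of B (basis 1.29 mol B); extent of reaction ξ = 1.29X.
Moles: n_B = 1.29 − 1.29X; n_A = 3.99 − 2.58X; n_D = 1.29X; n_I = 2.6 (inert).
Total moles n_T = 7.88 − 2.58X.
Mole fractions y_i = n_i/n_T; K_p = p_D / (p_B p_A^2) with p_i = y_i·P.
Equating to 0.0222 atm^-2 and solving on 0 < X < 1: X = 0.235.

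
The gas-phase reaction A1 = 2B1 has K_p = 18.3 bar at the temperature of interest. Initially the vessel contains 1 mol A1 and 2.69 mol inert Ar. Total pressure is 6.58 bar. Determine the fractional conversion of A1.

Basis: 1 mol A1 initially; let X = conversion of A1. Extent ξ = X.
Mole table: n_A1 = 1 − X; n_B1 = 2X; n_I = 2.69 (inert).
Total moles n_T = 3.69 + X.
With p_i = (n_i/n_T)P, K_p = p_B1^2 / (p_A1).
This yields a degree-2 equation in X; solving on (0,1), X = 0.797.

X = 0.797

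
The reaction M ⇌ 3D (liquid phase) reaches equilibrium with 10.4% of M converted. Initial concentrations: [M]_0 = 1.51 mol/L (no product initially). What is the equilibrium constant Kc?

Let X = conversion of M.
Concentrations: [M] = 1.51 − 1.51X; [D] = 4.53X.
At X = 0.104: [M] = 1.35, [D] = 0.471.
Kc = [D]^3 / ([M]) = 0.0773 (mol/L)^2.

Kc = 0.0773 (mol/L)^2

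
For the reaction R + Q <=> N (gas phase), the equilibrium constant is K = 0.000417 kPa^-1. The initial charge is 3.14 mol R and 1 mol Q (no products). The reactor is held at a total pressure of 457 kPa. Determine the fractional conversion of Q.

X = 0.125

Basis: 1 mol Q initially; let X = conversion of Q. Extent ξ = X.
At extent ξ: n_R = 3.14 − X; n_Q = 1 − X; n_N = X.
Summing: n_T = 4.14 − X.
With p_i = (n_i/n_T)P, K = p_N / (p_R p_Q).
Setting this equal to 0.000417 kPa^-1 and taking the physical root (0 < X < 1) gives X = 0.125.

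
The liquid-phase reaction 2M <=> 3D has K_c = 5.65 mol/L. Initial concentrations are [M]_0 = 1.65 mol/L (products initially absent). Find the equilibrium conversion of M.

X = 0.571

Let X = conversion of M; extent ξ = 1.65X/2 mol/L.
Concentrations: [M] = 1.65 − 1.65X; [D] = 2.47X.
K_c = [D]^3 / ([M]^2).
Equating to 5.65 mol/L: the physical root is X = 0.571.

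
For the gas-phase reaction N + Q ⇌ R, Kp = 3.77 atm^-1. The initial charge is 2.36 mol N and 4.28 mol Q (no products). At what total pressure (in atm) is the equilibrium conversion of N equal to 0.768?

P = 1.72 atm

Basis: 2.36 mol N initially; let X = conversion of N. Extent ξ = 2.36X.
Moles: n_N = 2.36 − 2.36X; n_Q = 4.28 − 2.36X; n_R = 2.36X.
Summing: n_T = 6.64 − 2.36X.
Kp = p_R / (p_N p_Q) with p_i = (n_i/n_T)·P.
At X = 0.768: the mole-fraction product g(X) = Π y_i^ν_i = 6.476. Since Kp = g(X)·P^{-1}, P = (g/Kp)^(1/1) = (6.476/3.77)^(1/1) = 1.72 atm.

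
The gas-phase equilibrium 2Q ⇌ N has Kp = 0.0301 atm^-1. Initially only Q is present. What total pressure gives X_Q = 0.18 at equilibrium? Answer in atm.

Take 1 mol Q as basis and let X be its fractional conversion, so ξ = 0.5X.
Mole table: n_Q = 1 − X; n_N = 0.5X.
Total moles n_T = 1 − 0.5X.
Kp = p_N / (p_Q^2) with p_i = (n_i/n_T)·P.
At X = 0.18: the mole-fraction product g(X) = Π y_i^ν_i = 0.1218. Since Kp = g(X)·P^{-1}, P = (g/Kp)^(1/1) = (0.1218/0.0301)^(1/1) = 4.05 atm.

P = 4.05 atm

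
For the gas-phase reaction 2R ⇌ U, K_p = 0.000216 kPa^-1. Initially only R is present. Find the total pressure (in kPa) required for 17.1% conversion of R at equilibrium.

Take 1 mol R as basis and let X be its fractional conversion, so ξ = 0.5X.
Moles: n_R = 1 − X; n_U = 0.5X.
Total moles n_T = 1 − 0.5X.
K_p = p_U / (p_R^2) with p_i = (n_i/n_T)·P.
At X = 0.171: the mole-fraction product g(X) = Π y_i^ν_i = 0.1138. Since K_p = g(X)·P^{-1}, P = (g/K_p)^(1/1) = (0.1138/0.000216)^(1/1) = 527 kPa.

P = 527 kPa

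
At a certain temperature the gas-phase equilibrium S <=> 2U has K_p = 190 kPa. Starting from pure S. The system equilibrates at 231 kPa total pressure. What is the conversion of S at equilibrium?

X = 0.413

Let X = conversion of S (basis 1 mol S); extent of reaction ξ = X.
Mole table: n_S = 1 − X; n_U = 2X.
Summing: n_T = 1 + X.
With p_i = (n_i/n_T)P, K_p = p_U^2 / (p_S).
This yields a degree-2 equation in X; solving on (0,1), X = 0.413.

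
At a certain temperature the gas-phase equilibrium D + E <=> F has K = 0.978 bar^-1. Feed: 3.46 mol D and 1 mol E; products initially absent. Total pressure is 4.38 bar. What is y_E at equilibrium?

y_E = 0.065

Basis: 1 mol E initially; let X = conversion of E. Extent ξ = X.
Moles: n_D = 3.46 − X; n_E = 1 − X; n_F = X.
Total moles n_T = 4.46 − X.
Mole fractions y_i = n_i/n_T; K = p_F / (p_D p_E) with p_i = y_i·P.
Setting this equal to 0.978 bar^-1 and taking the physical root (0 < X < 1) gives X = 0.758.
Then n_E = 0.242, n_T = 3.7, so y_E = 0.065.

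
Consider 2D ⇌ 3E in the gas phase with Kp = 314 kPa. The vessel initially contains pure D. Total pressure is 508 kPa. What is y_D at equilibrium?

Let X = conversion of D (basis 1 mol D); extent of reaction ξ = 0.5X.
At extent ξ: n_D = 1 − X; n_E = 1.5X.
Summing: n_T = 1 + 0.5X.
With p_i = (n_i/n_T)P, Kp = p_E^3 / (p_D^2).
Equating to 314 kPa and solving on 0 < X < 1: X = 0.421.
Then n_D = 0.579, n_T = 1.21, so y_D = 0.479.

y_D = 0.479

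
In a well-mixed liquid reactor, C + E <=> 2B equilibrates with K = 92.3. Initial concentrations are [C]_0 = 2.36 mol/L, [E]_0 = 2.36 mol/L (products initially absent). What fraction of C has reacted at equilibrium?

Let X = conversion of C; extent ξ = 2.36·X mol/L.
Concentrations: [C] = 2.36 − 2.36X; [E] = 2.36 − 2.36X; [B] = 4.72X.
K = [B]^2 / ([C] [E]).
This equals 92.3 at X = 0.828 (the root in 0 < X < 1).

X = 0.828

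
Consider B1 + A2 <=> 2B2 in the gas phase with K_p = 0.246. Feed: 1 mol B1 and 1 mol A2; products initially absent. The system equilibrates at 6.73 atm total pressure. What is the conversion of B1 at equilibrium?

Take 1 mol B1 as basis and let X be its fractional conversion, so ξ = X.
At extent ξ: n_B1 = 1 − X; n_A2 = 1 − X; n_B2 = 2X.
n_T stays at 2 (no change in mole number).
y_i = n_i/n_T, p_i = y_i·P. K_p = p_B2^2 / (p_B1 p_A2).
Substituting and setting equal to 0.246 gives a polynomial in X; the root in (0,1) is X = 0.199.

X = 0.199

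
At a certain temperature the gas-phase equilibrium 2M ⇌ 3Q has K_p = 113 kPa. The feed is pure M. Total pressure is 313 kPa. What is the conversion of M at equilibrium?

Take 1 mol M as basis and let X be its fractional conversion, so ξ = 0.5X.
Mole table: n_M = 1 − X; n_Q = 1.5X.
Summing: n_T = 1 + 0.5X.
Mole fractions y_i = n_i/n_T; K_p = p_Q^3 / (p_M^2) with p_i = y_i·P.
Equating to 113 kPa and solving on 0 < X < 1: X = 0.369.

X = 0.369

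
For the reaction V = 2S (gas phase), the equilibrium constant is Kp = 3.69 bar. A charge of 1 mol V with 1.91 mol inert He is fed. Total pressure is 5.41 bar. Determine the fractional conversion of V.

X = 0.527

Basis: 1 mol V initially; let X = conversion of V. Extent ξ = X.
Moles: n_V = 1 − X; n_S = 2X; n_I = 1.91 (inert).
n_T = Σnᵢ = 2.91 + X.
y_i = n_i/n_T, p_i = y_i·P. Kp = p_S^2 / (p_V).
This yields a degree-2 equation in X; solving on (0,1), X = 0.527.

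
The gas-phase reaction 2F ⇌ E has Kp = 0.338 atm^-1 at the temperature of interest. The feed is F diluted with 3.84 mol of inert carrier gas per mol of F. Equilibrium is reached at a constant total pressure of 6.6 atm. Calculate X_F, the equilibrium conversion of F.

Basis: 1 mol F initially; let X = conversion of F. Extent ξ = 0.5X.
Mole table: n_F = 1 − X; n_E = 0.5X; n_I = 3.84 (inert).
Summing: n_T = 4.84 − 0.5X.
y_i = n_i/n_T, p_i = y_i·P. Kp = p_E / (p_F^2).
Setting this equal to 0.338 atm^-1 and taking the physical root (0 < X < 1) gives X = 0.375.

X = 0.375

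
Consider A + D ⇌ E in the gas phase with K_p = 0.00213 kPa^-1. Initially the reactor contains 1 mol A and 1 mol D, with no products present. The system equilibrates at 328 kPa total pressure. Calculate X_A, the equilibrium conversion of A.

Take 1 mol A as basis and let X be its fractional conversion, so ξ = X.
Species balance: n_A = 1 − X; n_D = 1 − X; n_E = X.
n_T = Σnᵢ = 2 − X.
Mole fractions y_i = n_i/n_T; K_p = p_E / (p_A p_D) with p_i = y_i·P.
Setting this equal to 0.00213 kPa^-1 and taking the physical root (0 < X < 1) gives X = 0.233.

X = 0.233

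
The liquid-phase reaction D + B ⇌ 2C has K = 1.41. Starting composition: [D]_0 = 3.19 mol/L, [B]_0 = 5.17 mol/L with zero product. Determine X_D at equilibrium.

Let X = conversion of D; extent ξ = 3.19·X mol/L.
Concentrations: [D] = 3.19 − 3.19X; [B] = 5.17 − 3.19X; [C] = 6.38X.
K = [C]^2 / ([D] [B]).
Equating to 1.41: the physical root is X = 0.466.

X = 0.466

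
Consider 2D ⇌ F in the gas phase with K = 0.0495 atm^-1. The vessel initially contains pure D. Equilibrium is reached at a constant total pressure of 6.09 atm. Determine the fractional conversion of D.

Let X = conversion of D (basis 1 mol D); extent of reaction ξ = 0.5X.
At extent ξ: n_D = 1 − X; n_F = 0.5X.
Summing: n_T = 1 − 0.5X.
y_i = n_i/n_T, p_i = y_i·P. K = p_F / (p_D^2).
Setting this equal to 0.0495 atm^-1 and taking the physical root (0 < X < 1) gives X = 0.327.

X = 0.327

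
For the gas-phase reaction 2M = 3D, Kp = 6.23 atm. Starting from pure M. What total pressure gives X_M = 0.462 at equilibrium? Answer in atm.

Basis: 1 mol M initially; let X = conversion of M. Extent ξ = 0.5X.
Mole table: n_M = 1 − X; n_D = 1.5X.
n_T = Σnᵢ = 1 + 0.5X.
Kp = p_D^3 / (p_M^2) with p_i = (n_i/n_T)·P.
At X = 0.462: the mole-fraction product g(X) = Π y_i^ν_i = 0.9341. Since Kp = g(X)·P^{1}, P = (Kp/g)^(1/1) = (6.23/0.9341)^(1/1) = 6.67 atm.

P = 6.67 atm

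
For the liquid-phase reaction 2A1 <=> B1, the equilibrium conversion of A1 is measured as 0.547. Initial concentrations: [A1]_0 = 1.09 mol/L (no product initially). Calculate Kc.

Kc = 1.22 L/mol

Let X = conversion of A1.
Concentrations: [A1] = 1.09 − 1.09X; [B1] = 0.545X.
At X = 0.547: [A1] = 0.494, [B1] = 0.298.
Kc = [B1] / ([A1]^2) = 1.22 L/mol.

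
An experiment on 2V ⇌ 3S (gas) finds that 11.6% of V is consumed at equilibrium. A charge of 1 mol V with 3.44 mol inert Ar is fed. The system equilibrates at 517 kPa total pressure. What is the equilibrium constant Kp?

Kp = 0.775 kPa

Let X = conversion of V (basis 1 mol V); extent of reaction ξ = 0.5X.
At extent ξ: n_V = 1 − X; n_S = 1.5X; n_I = 3.44 (inert).
n_T = Σnᵢ = 4.44 + 0.5X.
At X = 0.116: n_V = 0.884, n_S = 0.174, n_T = 4.5.
p_i = (n_i/n_T)·P. Kp = p_S^3 / (p_V^2) = 0.775 kPa.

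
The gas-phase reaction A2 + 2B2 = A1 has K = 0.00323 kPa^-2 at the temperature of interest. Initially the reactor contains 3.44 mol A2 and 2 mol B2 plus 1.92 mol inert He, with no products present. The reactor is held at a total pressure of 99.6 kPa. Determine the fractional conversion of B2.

X = 0.730

Let X = conversion of B2 (basis 2 mol B2); extent of reaction ξ = X.
Species balance: n_A2 = 3.44 − X; n_B2 = 2 − 2X; n_A1 = X; n_I = 1.92 (inert).
Summing: n_T = 7.36 − 2X.
With p_i = (n_i/n_T)P, K = p_A1 / (p_A2 p_B2^2).
Substituting and setting equal to 0.00323 kPa^-2 gives a polynomial in X; the root in (0,1) is X = 0.730.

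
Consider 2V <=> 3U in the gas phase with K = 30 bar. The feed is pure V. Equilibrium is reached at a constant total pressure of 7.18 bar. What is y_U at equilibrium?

Basis: 1 mol V initially; let X = conversion of V. Extent ξ = 0.5X.
Species balance: n_V = 1 − X; n_U = 1.5X.
n_T = Σnᵢ = 1 + 0.5X.
With p_i = (n_i/n_T)P, K = p_U^3 / (p_V^2).
Setting this equal to 30 bar and taking the physical root (0 < X < 1) gives X = 0.618.
Then n_U = 0.927, n_T = 1.31, so y_U = 0.708.

y_U = 0.708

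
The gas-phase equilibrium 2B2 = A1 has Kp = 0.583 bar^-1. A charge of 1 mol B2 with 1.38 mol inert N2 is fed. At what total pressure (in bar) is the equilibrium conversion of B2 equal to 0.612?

P = 7.23 bar

Basis: 1 mol B2 initially; let X = conversion of B2. Extent ξ = 0.5X.
At extent ξ: n_B2 = 1 − X; n_A1 = 0.5X; n_I = 1.38 (inert).
Total moles n_T = 2.38 − 0.5X.
Kp = p_A1 / (p_B2^2) with p_i = (n_i/n_T)·P.
At X = 0.612: the mole-fraction product g(X) = Π y_i^ν_i = 4.216. Since Kp = g(X)·P^{-1}, P = (g/Kp)^(1/1) = (4.216/0.583)^(1/1) = 7.23 bar.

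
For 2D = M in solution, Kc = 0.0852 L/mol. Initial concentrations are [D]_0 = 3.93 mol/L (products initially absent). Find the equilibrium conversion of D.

Let X = conversion of D; extent ξ = 3.93X/2 mol/L.
Concentrations: [D] = 3.93 − 3.93X; [M] = 1.97X.
Kc = [M] / ([D]^2).
This equals 0.0852 at X = 0.315 (the root in 0 < X < 1).

X = 0.315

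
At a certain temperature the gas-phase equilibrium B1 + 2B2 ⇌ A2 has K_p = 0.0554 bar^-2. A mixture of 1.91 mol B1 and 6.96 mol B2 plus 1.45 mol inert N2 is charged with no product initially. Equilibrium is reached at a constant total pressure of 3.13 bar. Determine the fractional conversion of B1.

X = 0.187

Basis: 1.91 mol B1 initially; let X = conversion of B1. Extent ξ = 1.91X.
At extent ξ: n_B1 = 1.91 − 1.91X; n_B2 = 6.96 − 3.82X; n_A2 = 1.91X; n_I = 1.45 (inert).
n_T = Σnᵢ = 10.3 − 3.82X.
With p_i = (n_i/n_T)P, K_p = p_A2 / (p_B1 p_B2^2).
Setting this equal to 0.0554 bar^-2 and taking the physical root (0 < X < 1) gives X = 0.187.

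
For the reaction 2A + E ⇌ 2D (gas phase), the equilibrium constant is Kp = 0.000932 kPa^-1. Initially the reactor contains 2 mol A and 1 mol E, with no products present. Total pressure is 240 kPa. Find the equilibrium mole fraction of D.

Basis: 2 mol A initially; let X = conversion of A. Extent ξ = X.
Species balance: n_A = 2 − 2X; n_E = 1 − X; n_D = 2X.
Summing: n_T = 3 − X.
Mole fractions y_i = n_i/n_T; Kp = p_D^2 / (p_A^2 p_E) with p_i = y_i·P.
Substituting and setting equal to 0.000932 kPa^-1 gives a polynomial in X; the root in (0,1) is X = 0.202.
Then n_D = 0.403, n_T = 2.8, so y_D = 0.144.

y_D = 0.144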